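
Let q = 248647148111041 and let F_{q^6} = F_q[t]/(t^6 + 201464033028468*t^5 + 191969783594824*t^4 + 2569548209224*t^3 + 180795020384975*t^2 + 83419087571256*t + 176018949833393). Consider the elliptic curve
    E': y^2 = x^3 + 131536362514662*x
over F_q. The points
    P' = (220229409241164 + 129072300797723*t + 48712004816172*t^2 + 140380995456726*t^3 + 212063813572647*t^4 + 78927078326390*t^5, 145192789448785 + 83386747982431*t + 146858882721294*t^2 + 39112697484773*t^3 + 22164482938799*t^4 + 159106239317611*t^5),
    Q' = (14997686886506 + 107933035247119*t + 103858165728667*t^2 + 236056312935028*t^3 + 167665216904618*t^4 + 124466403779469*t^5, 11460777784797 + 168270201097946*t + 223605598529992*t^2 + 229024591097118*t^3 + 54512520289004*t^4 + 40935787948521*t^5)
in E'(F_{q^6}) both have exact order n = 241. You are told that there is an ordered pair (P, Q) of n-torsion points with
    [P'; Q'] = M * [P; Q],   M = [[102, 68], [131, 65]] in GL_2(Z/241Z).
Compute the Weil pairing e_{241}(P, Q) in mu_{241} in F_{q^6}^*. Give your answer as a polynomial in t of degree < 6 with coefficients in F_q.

The 241-Weil pairing on E[241] over F_{248647148111041} is alternating-bilinear: e_{241}(P',Q') = e_{241}(P,Q)^det(M).
det(M) mod 241 = 132; its inverse in (Z/241)^* is 42 (check: 132*42 mod 241 = 1).
Miller loop for e_{241} over F_{248647148111041^6}: bits of 241 = 11110001; 7 double steps + 4 add steps, l/v at each.
Miller gives e_{241}(P',Q') = 117756770637933 + 140002184004726*t + 88697192676491*t^2 + 23505884784209*t^3 + 92517616425934*t^4 + 231575470096966*t^5 in F_{248647148111041^6}.
Raise to 42: e(P,Q) = 115743283586660 + 29036158943019*t + 238576579954292*t^2 + 225974455452350*t^3 + 10262282510402*t^4 + 32831906215560*t^5 in mu_{241}.

115743283586660 + 29036158943019*t + 238576579954292*t^2 + 225974455452350*t^3 + 10262282510402*t^4 + 32831906215560*t^5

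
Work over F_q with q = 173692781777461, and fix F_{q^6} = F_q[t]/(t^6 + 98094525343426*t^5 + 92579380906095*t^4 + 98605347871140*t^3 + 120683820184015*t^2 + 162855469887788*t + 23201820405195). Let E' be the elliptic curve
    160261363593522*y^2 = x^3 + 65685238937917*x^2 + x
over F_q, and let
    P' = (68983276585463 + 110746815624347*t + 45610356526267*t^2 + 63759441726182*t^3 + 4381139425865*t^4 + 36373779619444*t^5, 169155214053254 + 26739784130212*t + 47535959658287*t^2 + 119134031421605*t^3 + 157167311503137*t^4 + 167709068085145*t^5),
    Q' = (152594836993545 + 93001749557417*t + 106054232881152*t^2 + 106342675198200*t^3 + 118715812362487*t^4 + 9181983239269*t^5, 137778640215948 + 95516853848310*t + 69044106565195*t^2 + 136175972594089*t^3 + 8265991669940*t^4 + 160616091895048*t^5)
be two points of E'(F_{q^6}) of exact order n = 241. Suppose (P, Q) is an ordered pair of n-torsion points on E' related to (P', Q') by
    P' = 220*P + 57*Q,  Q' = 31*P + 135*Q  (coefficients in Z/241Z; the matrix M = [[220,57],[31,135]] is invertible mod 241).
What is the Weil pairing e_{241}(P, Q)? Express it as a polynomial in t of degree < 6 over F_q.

80284764975326 + 159313898751346*t + 113238340977941*t^2 + 37052136439161*t^3 + 153188773510401*t^4 + 18039833368180*t^5

Alternating bilinearity on E[241] (values in mu_{241} in F_{173692781777461^6}) gives e(P',Q') = e(P,Q)^det(M).
det M = 220*135 - 57*31 = 27933 = 218 (mod 241); 218^{-1} = 220 (mod 241).
(x,y)|->(52445259081291x+6154995187731,52445259081291y) sends E' to y^2=x^3+15363867886353.
Build f_{241,P'} and f_{241,Q'} via the 8-bit ladder of 241=11110001_2; evaluate at shifted divisors; quotient in F_{173692781777461^6}.
So e_{241}(P',Q') = 16830163927513 + 118990038740411*t + 171925586164138*t^2 + 26882858615682*t^3 + 41533794007598*t^4 + 46407412016226*t^5.
e_{241}(P,Q) = (16830163927513 + 118990038740411*t + 171925586164138*t^2 + 26882858615682*t^3 + 41533794007598*t^4 + 46407412016226*t^5)^{220} = 80284764975326 + 159313898751346*t + 113238340977941*t^2 + 37052136439161*t^3 + 153188773510401*t^4 + 18039833368180*t^5.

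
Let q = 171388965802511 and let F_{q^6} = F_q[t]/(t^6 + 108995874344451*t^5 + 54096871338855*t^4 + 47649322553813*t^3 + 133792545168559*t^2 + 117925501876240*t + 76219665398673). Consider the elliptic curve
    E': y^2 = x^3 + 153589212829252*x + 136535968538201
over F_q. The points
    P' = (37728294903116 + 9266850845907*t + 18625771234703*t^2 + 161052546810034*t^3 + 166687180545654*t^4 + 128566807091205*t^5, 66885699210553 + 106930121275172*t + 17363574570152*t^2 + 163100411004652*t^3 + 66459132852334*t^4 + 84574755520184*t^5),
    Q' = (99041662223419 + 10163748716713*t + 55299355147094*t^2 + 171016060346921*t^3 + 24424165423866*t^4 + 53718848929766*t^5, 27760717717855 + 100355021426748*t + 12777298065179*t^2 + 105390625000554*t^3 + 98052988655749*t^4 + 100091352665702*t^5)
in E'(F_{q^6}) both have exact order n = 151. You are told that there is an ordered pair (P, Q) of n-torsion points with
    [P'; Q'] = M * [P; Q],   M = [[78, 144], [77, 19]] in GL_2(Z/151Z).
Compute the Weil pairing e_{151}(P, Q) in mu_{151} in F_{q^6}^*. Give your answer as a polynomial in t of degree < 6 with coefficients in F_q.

67432305190805 + 34440134288048*t + 72293327969900*t^2 + 73842894629577*t^3 + 43572203547635*t^4 + 43775776646844*t^5

Alternating bilinearity on E[151] (values in mu_{151} in F_{171388965802511^6}) gives e(P',Q') = e(P,Q)^det(M).
Hence e(P,Q) = e(P',Q')^{138} where 138 = 58^{-1} mod 151.
Double-and-add over 10010111: 8-1 doublings, 5-1 additions; each step l_{T,T}/v_{2T} or l_{T,P'}/v at Q'+S for random S.
e_{151}(P',Q') = 101569341055697 + 35852586329100*t + 28673121715238*t^2 + 3481620817982*t^3 + 166480667838634*t^4 + 149829405627503*t^5.
Hence e(P,Q) = 67432305190805 + 34440134288048*t + 72293327969900*t^2 + 73842894629577*t^3 + 43572203547635*t^4 + 43775776646844*t^5 in F_{171388965802511^6}^*.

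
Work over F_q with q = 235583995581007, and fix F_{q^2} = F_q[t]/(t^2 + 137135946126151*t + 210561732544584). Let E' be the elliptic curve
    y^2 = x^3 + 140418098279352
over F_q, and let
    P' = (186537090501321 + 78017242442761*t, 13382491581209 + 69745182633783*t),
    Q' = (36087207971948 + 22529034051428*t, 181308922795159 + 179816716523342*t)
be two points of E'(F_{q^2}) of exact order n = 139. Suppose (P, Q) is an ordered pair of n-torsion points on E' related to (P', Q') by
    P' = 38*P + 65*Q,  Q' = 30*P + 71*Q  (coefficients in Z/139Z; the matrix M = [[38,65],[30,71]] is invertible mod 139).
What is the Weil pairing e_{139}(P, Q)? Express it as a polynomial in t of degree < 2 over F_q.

141275372543996 + 206433877425948*t

Alternating bilinearity on E[139] (values in mu_{139} in F_{235583995581007^2}) gives e(P',Q') = e(P,Q)^det(M).
det(M) mod 139 = 53; its inverse in (Z/139)^* is 21 (check: 53*21 mod 139 = 1).
Miller loop for e_{139} over F_{235583995581007^2}: bits of 139 = 10001011; 7 double steps + 3 add steps, l/v at each.
The quotient is 199970395817802 + 201941164106019*t.
(199970395817802 + 201941164106019*t)^{21} mod (235583995581007,f) = 141275372543996 + 206433877425948*t.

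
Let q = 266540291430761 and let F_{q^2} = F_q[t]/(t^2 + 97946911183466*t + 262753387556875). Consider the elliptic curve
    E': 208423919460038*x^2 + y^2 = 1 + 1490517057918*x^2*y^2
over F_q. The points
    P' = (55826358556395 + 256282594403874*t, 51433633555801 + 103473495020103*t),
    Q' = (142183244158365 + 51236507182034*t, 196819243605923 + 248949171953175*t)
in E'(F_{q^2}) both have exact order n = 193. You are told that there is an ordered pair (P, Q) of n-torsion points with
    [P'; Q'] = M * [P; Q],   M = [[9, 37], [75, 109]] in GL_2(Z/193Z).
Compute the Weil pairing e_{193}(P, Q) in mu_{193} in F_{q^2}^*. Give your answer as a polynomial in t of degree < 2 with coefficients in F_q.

e_{193} is bilinear + alternating on E[193], so e_{193}(9*P + 37*Q, 75*P + 109*Q) = e_{193}(P,Q)^(9*109-37*75).
det M = 9*109 - 37*75 = -1794 = 136 (mod 193); 136^{-1} = 44 (mod 193).
Edwards a_E,d_E -> Montgomery A=77921804817765,B=150560685387738 -> Weierstrass 244235282049802,28259647439602 via alpha=123832503229913,beta=51733350600530.
8-bit Miller (11000001) on E'/F_{266540291430761} with a'=244235282049802, b'=28259647439602: accumulate tangent/chord ratios at Q'+S and P'+S'.
f_P(D_Q)/f_Q(D_P) = 54661688293322 + 234259282639301*t.
(54661688293322 + 234259282639301*t)^{44} mod (266540291430761,f) = 85427316230472 + 158362754238597*t.

85427316230472 + 158362754238597*t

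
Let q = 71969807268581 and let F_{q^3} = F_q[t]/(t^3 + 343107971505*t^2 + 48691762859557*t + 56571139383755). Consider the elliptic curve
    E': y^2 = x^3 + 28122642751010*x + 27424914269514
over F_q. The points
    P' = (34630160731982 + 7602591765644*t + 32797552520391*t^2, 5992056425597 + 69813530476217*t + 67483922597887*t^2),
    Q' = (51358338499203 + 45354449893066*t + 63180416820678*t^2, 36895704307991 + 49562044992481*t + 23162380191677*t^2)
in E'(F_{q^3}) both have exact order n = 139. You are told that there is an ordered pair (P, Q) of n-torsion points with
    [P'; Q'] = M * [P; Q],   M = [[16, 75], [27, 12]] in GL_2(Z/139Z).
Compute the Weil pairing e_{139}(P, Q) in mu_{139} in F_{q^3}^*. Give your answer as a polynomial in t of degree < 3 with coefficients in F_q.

24880390326047 + 42384893203261*t + 30416076236274*t^2

e_{139}(aP+bQ,cP+dQ) = e_{139}(P,Q)^(ad-bc); with (a,b,c,d)=(16,75,27,12) this gives the det-139 law.
Hence e(P,Q) = e(P',Q')^{16} where 16 = 113^{-1} mod 139.
Build f_{139,P'} and f_{139,Q'} via the 8-bit ladder of 139=10001011_2; evaluate at shifted divisors; quotient in F_{71969807268581^3}.
So e_{139}(P',Q') = 17073181688793 + 19908799366148*t + 63284345737750*t^2.
e_{139}(P,Q) = (17073181688793 + 19908799366148*t + 63284345737750*t^2)^{16} = 24880390326047 + 42384893203261*t + 30416076236274*t^2.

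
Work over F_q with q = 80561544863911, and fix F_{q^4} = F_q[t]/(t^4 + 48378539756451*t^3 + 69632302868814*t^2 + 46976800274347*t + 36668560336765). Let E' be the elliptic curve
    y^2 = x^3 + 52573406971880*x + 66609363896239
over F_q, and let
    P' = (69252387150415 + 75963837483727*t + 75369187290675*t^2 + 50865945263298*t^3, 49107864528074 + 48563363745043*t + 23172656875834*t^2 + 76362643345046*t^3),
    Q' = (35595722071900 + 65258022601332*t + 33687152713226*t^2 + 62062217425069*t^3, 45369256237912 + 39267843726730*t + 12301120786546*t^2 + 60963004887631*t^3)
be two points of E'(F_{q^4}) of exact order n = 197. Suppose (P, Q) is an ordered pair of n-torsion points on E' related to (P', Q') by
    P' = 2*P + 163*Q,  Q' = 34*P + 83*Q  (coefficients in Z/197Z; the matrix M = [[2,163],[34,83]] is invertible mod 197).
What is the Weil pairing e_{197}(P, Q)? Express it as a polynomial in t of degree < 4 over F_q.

Under M = [[2,163],[34,83]] in GL_2(Z/197), e_{197}(P',Q') = e_{197}(P,Q)^(2*83-163*34 mod 197).
So e_{197}(P,Q) = e_{197}(P',Q')^{38}, since 140*38 = 1 mod 197.
Double-and-add over 11000101: 8-1 doublings, 4-1 additions; each step l_{T,T}/v_{2T} or l_{T,P'}/v at Q'+S for random S.
Result: e(P',Q') = 1249342281128 + 13819681777316*t + 80561433510662*t^2 + 54895218041401*t^3.
Finally e_{197}(P,Q) = 19349906462392 + 42349720768625*t + 57899777840413*t^2 + 11122601503570*t^3.

19349906462392 + 42349720768625*t + 57899777840413*t^2 + 11122601503570*t^3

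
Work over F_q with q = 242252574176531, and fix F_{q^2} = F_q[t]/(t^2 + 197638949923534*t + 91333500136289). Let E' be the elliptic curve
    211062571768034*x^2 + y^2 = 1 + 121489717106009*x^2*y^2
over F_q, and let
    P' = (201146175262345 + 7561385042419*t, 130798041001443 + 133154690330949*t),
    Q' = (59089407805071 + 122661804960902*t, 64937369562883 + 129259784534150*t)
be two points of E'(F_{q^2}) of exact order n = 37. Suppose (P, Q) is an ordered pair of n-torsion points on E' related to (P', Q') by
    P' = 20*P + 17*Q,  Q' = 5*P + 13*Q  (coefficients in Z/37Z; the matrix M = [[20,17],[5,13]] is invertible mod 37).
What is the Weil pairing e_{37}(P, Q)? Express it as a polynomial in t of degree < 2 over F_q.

e_{37}(aP+bQ,cP+dQ) = e_{37}(P,Q)^(ad-bc); with (a,b,c,d)=(20,17,5,13) this gives the det-37 law.
det M = 20*13 - 17*5 = 175 = 27 (mod 37); 27^{-1} = 11 (mod 37).
Edwards->Montgomery: u=(1+y)/(1-y), v=u/x -> 37236968949258v^2=u^3+5308951082420u^2+u; then x_W=82956357209639u+95800810508429: y^2=x^3+116749842227156*x+27787028685652.
n = 37 = (100101)_2 (6 bits, wt 3); accumulate f_{37,P'}(Q'+S)/f_{37,P'}(S) along the 5-step ladder.
Miller gives e_{37}(P',Q') = 107848765575466 + 188956923868389*t in F_{242252574176531^2}.
Hence e(P,Q) = 116618402611133 + 189410337942248*t in F_{242252574176531^2}^*.

116618402611133 + 189410337942248*t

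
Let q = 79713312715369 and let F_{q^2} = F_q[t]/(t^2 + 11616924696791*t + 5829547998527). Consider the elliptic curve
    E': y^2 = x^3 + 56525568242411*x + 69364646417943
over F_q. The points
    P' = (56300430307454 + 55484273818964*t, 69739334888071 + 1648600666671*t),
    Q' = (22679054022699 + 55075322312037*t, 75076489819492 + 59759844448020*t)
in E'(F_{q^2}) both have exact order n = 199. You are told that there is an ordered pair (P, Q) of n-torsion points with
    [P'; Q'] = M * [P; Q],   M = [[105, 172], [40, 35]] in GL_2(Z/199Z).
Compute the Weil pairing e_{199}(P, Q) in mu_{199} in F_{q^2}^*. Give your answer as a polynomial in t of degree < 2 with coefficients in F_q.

31785261751936 + 16927447983528*t

e_{199} is bilinear + alternating on E[199], so e_{199}(105*P + 172*Q, 40*P + 35*Q) = e_{199}(P,Q)^(105*35-172*40).
Hence e(P,Q) = e(P',Q')^{180} where 180 = 178^{-1} mod 199.
Build f_{199,P'} and f_{199,Q'} via the 8-bit ladder of 199=11000111_2; evaluate at shifted divisors; quotient in F_{79713312715369^2}.
e_{199}(P',Q') = 56960606988054 + 7520564560624*t.
e_{199}(P,Q) = (56960606988054 + 7520564560624*t)^{180} = 31785261751936 + 16927447983528*t.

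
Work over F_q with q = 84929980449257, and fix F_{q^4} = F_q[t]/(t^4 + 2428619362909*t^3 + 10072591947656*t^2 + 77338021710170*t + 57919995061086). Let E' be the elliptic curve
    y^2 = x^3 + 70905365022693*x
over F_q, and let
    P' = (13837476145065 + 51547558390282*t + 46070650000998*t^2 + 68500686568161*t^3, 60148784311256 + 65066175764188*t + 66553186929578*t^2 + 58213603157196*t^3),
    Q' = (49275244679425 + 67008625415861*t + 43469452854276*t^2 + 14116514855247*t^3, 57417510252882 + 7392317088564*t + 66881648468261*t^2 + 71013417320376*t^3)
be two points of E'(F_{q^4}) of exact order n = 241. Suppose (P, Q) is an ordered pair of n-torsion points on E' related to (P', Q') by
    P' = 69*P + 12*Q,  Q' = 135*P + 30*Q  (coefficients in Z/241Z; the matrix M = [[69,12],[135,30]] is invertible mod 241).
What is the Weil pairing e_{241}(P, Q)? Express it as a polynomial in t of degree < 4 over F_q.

998429444144 + 44367074846878*t + 55020624328840*t^2 + 41412639128454*t^3

Since e_{241}(P,P)=e_{241}(Q,Q)=1 and e_{241}(Q,P)=e_{241}(P,Q)^{-1}, expanding e_{241}(69*P + 12*Q,135*P + 30*Q) leaves e(P,Q)^det(M).
det(M) mod 241 = 209; its inverse in (Z/241)^* is 128 (check: 209*128 mod 241 = 1).
8-bit Miller (11110001) on E'/F_{84929980449257} with a'=70905365022693, b'=0: accumulate tangent/chord ratios at Q'+S and P'+S'.
Result: e(P',Q') = 9963633894514 + 41633999887165*t + 79386997600416*t^2 + 29959970876880*t^3.
Thus e_{241}(P,Q) = 998429444144 + 44367074846878*t + 55020624328840*t^2 + 41412639128454*t^3.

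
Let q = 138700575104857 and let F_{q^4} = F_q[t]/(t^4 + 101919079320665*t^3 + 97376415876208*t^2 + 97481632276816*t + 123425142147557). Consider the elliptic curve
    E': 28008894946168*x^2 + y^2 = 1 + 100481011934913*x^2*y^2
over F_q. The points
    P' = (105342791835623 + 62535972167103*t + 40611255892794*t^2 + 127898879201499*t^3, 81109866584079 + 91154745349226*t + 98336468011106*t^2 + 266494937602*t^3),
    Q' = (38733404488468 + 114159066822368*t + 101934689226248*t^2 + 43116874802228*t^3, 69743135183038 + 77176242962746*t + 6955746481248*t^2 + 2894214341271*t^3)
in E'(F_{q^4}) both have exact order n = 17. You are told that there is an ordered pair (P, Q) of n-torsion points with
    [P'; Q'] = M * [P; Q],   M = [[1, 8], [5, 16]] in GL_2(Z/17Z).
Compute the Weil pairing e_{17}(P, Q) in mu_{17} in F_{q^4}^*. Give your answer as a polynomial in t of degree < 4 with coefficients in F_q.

83881593520364 + 128439650510308*t + 4956018008944*t^2 + 4652937835778*t^3

Under M = [[1,8],[5,16]] in GL_2(Z/17), e_{17}(P',Q') = e_{17}(P,Q)^(1*16-8*5 mod 17).
det(M) mod 17 = 10; its inverse in (Z/17)^* is 12 (check: 10*12 mod 17 = 1).
Edwards a_E,d_E -> Montgomery A=107185878158648,B=127805280266221 -> Weierstrass 45320917540131,7731090510810 via alpha=136998797067561,beta=16557114529028.
Miller loop for e_{17} over F_{138700575104857^4}: bits of 17 = 10001; 4 double steps + 1 add steps, l/v at each.
Result: e(P',Q') = 135166929450547 + 106655462589819*t + 109894006827653*t^2 + 15258303090179*t^3.
e_{17}(P,Q) = (135166929450547 + 106655462589819*t + 109894006827653*t^2 + 15258303090179*t^3)^{12} = 83881593520364 + 128439650510308*t + 4956018008944*t^2 + 4652937835778*t^3.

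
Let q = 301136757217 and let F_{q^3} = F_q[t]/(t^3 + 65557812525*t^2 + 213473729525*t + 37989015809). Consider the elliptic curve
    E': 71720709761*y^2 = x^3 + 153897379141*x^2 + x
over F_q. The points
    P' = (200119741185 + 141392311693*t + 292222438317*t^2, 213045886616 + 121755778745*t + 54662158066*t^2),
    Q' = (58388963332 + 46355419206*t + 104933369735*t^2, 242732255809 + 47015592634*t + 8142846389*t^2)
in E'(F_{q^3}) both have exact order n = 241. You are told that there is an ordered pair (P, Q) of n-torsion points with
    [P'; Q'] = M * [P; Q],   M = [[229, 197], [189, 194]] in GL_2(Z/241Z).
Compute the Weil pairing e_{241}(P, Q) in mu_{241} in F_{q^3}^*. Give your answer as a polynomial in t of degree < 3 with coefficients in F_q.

The 241-Weil pairing on E[241] over F_{301136757217} is alternating-bilinear: e_{241}(P',Q') = e_{241}(P,Q)^det(M).
det(M) mod 241 = 204; its inverse in (Z/241)^* is 13 (check: 204*13 mod 241 = 1).
Set x_W=120043089079*u+251285285163, y_W=120043089079*v; then E': y_W^2=x_W^3+197219220693*x_W.
n = 241 = (11110001)_2 (8 bits, wt 5); accumulate f_{241,P'}(Q'+S)/f_{241,P'}(S) along the 7-step ladder.
Miller gives e_{241}(P',Q') = 232284211788 + 157507314207*t + 157900093086*t^2 in F_{301136757217^3}.
Thus e_{241}(P,Q) = 7674741135 + 112293708561*t + 17232491210*t^2.

7674741135 + 112293708561*t + 17232491210*t^2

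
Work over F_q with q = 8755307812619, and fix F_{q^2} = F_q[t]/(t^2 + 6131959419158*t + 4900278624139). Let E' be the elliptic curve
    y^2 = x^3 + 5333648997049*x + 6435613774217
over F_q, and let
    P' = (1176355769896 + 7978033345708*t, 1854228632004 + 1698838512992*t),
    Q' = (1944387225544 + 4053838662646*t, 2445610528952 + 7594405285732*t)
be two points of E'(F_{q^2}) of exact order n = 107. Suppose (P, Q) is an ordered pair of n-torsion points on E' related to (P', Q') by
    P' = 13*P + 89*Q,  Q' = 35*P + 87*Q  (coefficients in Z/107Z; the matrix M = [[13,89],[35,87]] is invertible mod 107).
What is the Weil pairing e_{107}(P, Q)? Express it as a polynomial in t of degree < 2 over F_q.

1313257375620 + 7029409447631*t

Alternating bilinearity on E[107] (values in mu_{107} in F_{8755307812619^2}) gives e(P',Q') = e(P,Q)^det(M).
So e_{107}(P,Q) = e_{107}(P',Q')^{83}, since 49*83 = 1 mod 107.
n = 107 = (1101011)_2 (7 bits, wt 5); accumulate f_{107,P'}(Q'+S)/f_{107,P'}(S) along the 6-step ladder.
e_{107}(P',Q') = 5412403387616 + 2644994739358*t.
Thus e_{107}(P,Q) = 1313257375620 + 7029409447631*t.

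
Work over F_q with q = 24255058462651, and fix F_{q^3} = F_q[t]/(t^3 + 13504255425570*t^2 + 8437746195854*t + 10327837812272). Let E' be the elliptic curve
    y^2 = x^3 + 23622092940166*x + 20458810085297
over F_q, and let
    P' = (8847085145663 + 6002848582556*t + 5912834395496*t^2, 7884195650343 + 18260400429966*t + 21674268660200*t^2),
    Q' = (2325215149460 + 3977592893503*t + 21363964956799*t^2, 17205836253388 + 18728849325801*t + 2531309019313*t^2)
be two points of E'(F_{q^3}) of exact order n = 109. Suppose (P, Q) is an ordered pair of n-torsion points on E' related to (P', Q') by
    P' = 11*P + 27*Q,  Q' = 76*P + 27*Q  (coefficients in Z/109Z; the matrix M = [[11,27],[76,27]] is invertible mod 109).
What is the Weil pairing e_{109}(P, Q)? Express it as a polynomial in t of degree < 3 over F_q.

14812717378319 + 2356906749095*t + 127595299767*t^2

Since e_{109}(P,P)=e_{109}(Q,Q)=1 and e_{109}(Q,P)=e_{109}(P,Q)^{-1}, expanding e_{109}(11*P + 27*Q,76*P + 27*Q) leaves e(P,Q)^det(M).
11*27 - 27*76 = -1755; reduced mod 109: det = 98, inverse 99.
Build f_{109,P'} and f_{109,Q'} via the 7-bit ladder of 109=1101101_2; evaluate at shifted divisors; quotient in F_{24255058462651^3}.
f_P(D_Q)/f_Q(D_P) = 21712711589450 + 4700040045444*t + 20030807314847*t^2.
Raise to 99: e(P,Q) = 14812717378319 + 2356906749095*t + 127595299767*t^2 in mu_{109}.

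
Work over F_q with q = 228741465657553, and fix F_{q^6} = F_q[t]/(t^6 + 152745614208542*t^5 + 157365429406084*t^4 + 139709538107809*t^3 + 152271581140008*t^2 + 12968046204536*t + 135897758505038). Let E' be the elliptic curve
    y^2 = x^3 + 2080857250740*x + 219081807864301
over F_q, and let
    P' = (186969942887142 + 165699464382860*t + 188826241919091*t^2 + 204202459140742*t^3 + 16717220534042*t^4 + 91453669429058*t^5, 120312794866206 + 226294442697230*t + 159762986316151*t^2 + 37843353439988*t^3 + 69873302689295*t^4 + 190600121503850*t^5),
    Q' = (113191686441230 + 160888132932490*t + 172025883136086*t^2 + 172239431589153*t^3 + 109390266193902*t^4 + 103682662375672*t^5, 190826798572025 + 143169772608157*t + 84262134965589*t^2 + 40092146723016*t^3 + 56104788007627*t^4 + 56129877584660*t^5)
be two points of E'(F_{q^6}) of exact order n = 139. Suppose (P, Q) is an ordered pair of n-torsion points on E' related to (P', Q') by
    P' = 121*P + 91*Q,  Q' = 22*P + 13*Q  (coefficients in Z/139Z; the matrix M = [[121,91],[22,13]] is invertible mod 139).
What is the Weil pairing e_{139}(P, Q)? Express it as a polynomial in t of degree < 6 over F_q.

199656744852958 + 135327482839045*t + 218863302910259*t^2 + 66217128652578*t^3 + 141490527113522*t^4 + 55205933598618*t^5

The 139-Weil pairing on E[139] over F_{228741465657553} is alternating-bilinear: e_{139}(P',Q') = e_{139}(P,Q)^det(M).
Inverting 127 mod 139: 81. Thus e_{139}(P,Q) = e(P',Q')^{81}.
8-bit Miller (10001011) on E'/F_{228741465657553} with a'=2080857250740, b'=219081807864301: accumulate tangent/chord ratios at Q'+S and P'+S'.
Result: e(P',Q') = 188704862367901 + 196383814728592*t + 69489657709271*t^2 + 169767925126709*t^3 + 71560225653526*t^4 + 19145628931215*t^5.
(188704862367901 + 196383814728592*t + 69489657709271*t^2 + 169767925126709*t^3 + 71560225653526*t^4 + 19145628931215*t^5)^{81} mod (228741465657553,f) = 199656744852958 + 135327482839045*t + 218863302910259*t^2 + 66217128652578*t^3 + 141490527113522*t^4 + 55205933598618*t^5.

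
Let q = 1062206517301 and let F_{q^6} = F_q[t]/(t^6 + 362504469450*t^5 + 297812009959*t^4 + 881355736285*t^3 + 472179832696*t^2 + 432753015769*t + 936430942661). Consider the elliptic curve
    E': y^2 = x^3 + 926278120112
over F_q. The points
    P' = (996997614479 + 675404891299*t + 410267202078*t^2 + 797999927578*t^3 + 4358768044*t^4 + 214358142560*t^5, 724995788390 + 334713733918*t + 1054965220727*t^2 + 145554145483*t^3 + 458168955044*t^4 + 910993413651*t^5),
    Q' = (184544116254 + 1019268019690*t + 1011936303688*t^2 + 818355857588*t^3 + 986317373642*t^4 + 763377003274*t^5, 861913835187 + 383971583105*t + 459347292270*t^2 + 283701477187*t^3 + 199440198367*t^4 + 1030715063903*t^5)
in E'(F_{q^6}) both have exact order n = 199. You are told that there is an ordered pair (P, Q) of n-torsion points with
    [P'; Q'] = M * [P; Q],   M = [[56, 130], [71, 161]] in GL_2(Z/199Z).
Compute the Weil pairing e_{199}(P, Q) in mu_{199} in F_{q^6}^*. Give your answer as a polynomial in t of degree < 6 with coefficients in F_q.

303573975894 + 143080587693*t + 10122894098*t^2 + 178080038241*t^3 + 520315933700*t^4 + 964672616602*t^5

Under M = [[56,130],[71,161]] in GL_2(Z/199), e_{199}(P',Q') = e_{199}(P,Q)^(56*161-130*71 mod 199).
det M = 56*161 - 130*71 = -214 = 184 (mod 199); 184^{-1} = 53 (mod 199).
n = 199 = (11000111)_2 (8 bits, wt 5); accumulate f_{199,P'}(Q'+S)/f_{199,P'}(S) along the 7-step ladder.
f_P(D_Q)/f_Q(D_P) = 341311266554 + 49156056208*t + 827241137547*t^2 + 175896232890*t^3 + 482948986341*t^4 + 519275685056*t^5.
Thus e_{199}(P,Q) = 303573975894 + 143080587693*t + 10122894098*t^2 + 178080038241*t^3 + 520315933700*t^4 + 964672616602*t^5.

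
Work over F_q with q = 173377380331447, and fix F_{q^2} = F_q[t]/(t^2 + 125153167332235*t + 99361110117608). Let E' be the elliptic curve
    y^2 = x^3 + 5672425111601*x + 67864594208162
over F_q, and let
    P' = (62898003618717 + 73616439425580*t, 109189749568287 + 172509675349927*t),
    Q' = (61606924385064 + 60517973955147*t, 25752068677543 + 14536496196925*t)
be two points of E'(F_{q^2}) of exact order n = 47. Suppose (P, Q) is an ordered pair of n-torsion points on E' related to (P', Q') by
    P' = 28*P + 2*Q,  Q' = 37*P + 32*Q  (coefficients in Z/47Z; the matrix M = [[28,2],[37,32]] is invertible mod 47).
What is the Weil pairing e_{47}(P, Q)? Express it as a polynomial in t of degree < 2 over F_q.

102138706850820 + 105073846767836*t

Since e_{47}(P,P)=e_{47}(Q,Q)=1 and e_{47}(Q,P)=e_{47}(P,Q)^{-1}, expanding e_{47}(28*P + 2*Q,37*P + 32*Q) leaves e(P,Q)^det(M).
Hence e(P,Q) = e(P',Q')^{45} where 45 = 23^{-1} mod 47.
Build f_{47,P'} and f_{47,Q'} via the 6-bit ladder of 47=101111_2; evaluate at shifted divisors; quotient in F_{173377380331447^2}.
Miller gives e_{47}(P',Q') = 172799079168945 + 86167300526769*t in F_{173377380331447^2}.
e_{47}(P,Q) = (172799079168945 + 86167300526769*t)^{45} = 102138706850820 + 105073846767836*t.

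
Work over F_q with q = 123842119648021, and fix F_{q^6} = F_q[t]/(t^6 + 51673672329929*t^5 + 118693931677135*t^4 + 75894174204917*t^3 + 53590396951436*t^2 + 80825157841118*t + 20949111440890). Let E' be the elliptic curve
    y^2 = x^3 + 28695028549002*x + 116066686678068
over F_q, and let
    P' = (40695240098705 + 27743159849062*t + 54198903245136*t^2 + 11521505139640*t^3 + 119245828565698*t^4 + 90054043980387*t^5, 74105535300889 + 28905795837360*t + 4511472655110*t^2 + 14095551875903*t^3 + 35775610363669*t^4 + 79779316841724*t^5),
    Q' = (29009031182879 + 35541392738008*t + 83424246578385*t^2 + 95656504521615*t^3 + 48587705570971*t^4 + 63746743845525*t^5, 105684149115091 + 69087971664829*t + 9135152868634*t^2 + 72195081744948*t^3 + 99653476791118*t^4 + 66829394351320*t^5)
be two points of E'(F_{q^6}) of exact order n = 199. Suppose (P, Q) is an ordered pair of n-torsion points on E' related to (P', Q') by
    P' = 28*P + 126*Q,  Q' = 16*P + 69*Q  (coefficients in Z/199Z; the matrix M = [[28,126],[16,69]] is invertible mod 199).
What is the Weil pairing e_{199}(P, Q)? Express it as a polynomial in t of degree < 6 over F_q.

e_{199} is bilinear + alternating on E[199], so e_{199}(28*P + 126*Q, 16*P + 69*Q) = e_{199}(P,Q)^(28*69-126*16).
So e_{199}(P,Q) = e_{199}(P',Q')^{45}, since 115*45 = 1 mod 199.
Run Miller on y^2=x^3+28695028549002*x+116066686678068 over F_{123842119648021}: ladder 11000111 (8 bits); e = f_P(D_Q)/f_Q(D_P).
Miller gives e_{199}(P',Q') = 68506421074459 + 4557964716583*t + 117342712394458*t^2 + 116644049361519*t^3 + 52928788091511*t^4 + 99776692361653*t^5 in F_{123842119648021^6}.
(68506421074459 + 4557964716583*t + 117342712394458*t^2 + 116644049361519*t^3 + 52928788091511*t^4 + 99776692361653*t^5)^{45} mod (123842119648021,f) = 107259109649793 + 58999214867106*t + 19686749198658*t^2 + 55049879560337*t^3 + 122422229283391*t^4 + 94701807957711*t^5.

107259109649793 + 58999214867106*t + 19686749198658*t^2 + 55049879560337*t^3 + 122422229283391*t^4 + 94701807957711*t^5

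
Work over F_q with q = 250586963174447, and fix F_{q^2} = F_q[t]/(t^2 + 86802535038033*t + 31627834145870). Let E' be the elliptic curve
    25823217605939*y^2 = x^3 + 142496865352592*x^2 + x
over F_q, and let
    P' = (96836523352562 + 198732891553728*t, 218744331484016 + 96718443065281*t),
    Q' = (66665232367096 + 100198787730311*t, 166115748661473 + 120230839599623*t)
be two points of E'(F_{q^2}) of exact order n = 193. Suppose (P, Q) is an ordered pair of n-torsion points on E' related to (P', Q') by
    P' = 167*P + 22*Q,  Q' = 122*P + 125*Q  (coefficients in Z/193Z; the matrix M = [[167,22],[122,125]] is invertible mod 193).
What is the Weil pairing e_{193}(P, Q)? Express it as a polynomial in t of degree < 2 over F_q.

e_{193}(aP+bQ,cP+dQ) = e_{193}(P,Q)^(ad-bc); with (a,b,c,d)=(167,22,122,125) this gives the det-193 law.
Hence e(P,Q) = e(P',Q')^{130} where 130 = 49^{-1} mod 193.
(x,y)|->(25930199495753x+164738074875454,25930199495753y) sends E' to y^2=x^3+158619125842267*x+159314557068780.
Double-and-add over 11000001: 8-1 doublings, 3-1 additions; each step l_{T,T}/v_{2T} or l_{T,P'}/v at Q'+S for random S.
e_{193}(P',Q') = 166706910204055 + 206592507356558*t.
Finally e_{193}(P,Q) = 232980160062257 + 51841067030905*t.

232980160062257 + 51841067030905*t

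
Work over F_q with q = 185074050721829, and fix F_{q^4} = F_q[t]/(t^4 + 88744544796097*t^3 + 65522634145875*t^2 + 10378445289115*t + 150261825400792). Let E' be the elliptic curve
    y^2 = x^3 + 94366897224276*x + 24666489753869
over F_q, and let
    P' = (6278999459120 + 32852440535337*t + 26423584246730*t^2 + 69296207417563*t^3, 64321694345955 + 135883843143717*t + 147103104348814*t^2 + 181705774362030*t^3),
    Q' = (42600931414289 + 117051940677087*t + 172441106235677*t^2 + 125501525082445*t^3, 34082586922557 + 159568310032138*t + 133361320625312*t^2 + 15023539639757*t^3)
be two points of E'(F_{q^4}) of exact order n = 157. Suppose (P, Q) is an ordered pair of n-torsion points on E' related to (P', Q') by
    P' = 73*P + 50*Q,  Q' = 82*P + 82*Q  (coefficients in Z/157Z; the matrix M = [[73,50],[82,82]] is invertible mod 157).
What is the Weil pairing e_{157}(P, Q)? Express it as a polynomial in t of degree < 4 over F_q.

Under M = [[73,50],[82,82]] in GL_2(Z/157), e_{157}(P',Q') = e_{157}(P,Q)^(73*82-50*82 mod 157).
73*82 - 50*82 = 1886; reduced mod 157: det = 2, inverse 79.
Double-and-add over 10011101: 8-1 doublings, 5-1 additions; each step l_{T,T}/v_{2T} or l_{T,P'}/v at Q'+S for random S.
So e_{157}(P',Q') = 120557102524770 + 13267313831030*t + 30783678117489*t^2 + 88933812671561*t^3.
e_{157}(P,Q) = (120557102524770 + 13267313831030*t + 30783678117489*t^2 + 88933812671561*t^3)^{79} = 122238237685322 + 177600153942006*t + 76757945311448*t^2 + 6076247171929*t^3.

122238237685322 + 177600153942006*t + 76757945311448*t^2 + 6076247171929*t^3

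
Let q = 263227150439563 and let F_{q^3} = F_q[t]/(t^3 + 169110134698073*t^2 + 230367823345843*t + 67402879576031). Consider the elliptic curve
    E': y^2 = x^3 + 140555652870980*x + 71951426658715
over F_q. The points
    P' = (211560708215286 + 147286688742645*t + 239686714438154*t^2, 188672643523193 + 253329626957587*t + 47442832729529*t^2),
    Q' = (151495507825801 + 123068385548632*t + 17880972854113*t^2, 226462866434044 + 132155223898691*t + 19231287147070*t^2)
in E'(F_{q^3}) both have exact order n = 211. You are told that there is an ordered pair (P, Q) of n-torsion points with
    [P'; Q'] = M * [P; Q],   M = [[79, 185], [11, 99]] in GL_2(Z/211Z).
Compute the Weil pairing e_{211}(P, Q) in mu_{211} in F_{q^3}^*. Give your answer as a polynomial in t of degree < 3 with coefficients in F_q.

e_{211} is bilinear + alternating on E[211], so e_{211}(79*P + 185*Q, 11*P + 99*Q) = e_{211}(P,Q)^(79*99-185*11).
79*99 - 185*11 = 5786; reduced mod 211: det = 89, inverse 147.
n = 211 = (11010011)_2 (8 bits, wt 5); accumulate f_{211,P'}(Q'+S)/f_{211,P'}(S) along the 7-step ladder.
So e_{211}(P',Q') = 48323908220853 + 234701740185156*t + 61186343339820*t^2.
Thus e_{211}(P,Q) = 201334155180069 + 250193130116725*t + 113800739336776*t^2.

201334155180069 + 250193130116725*t + 113800739336776*t^2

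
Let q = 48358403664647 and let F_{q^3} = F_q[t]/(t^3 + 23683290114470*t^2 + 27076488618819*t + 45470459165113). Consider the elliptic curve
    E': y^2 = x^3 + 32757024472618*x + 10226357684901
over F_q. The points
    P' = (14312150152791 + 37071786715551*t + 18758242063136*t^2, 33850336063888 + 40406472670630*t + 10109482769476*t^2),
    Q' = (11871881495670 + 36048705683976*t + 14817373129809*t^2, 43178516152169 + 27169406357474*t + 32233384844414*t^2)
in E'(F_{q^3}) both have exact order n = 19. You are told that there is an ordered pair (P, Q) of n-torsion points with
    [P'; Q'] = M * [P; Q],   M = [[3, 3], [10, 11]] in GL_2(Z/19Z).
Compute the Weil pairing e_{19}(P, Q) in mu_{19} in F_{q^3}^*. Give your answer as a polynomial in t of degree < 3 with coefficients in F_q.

23067912323173 + 43811502096349*t + 41520753797294*t^2

Since e_{19}(P,P)=e_{19}(Q,Q)=1 and e_{19}(Q,P)=e_{19}(P,Q)^{-1}, expanding e_{19}(3*P + 3*Q,10*P + 11*Q) leaves e(P,Q)^det(M).
Inverting 3 mod 19: 13. Thus e_{19}(P,Q) = e(P',Q')^{13}.
5-bit Miller (10011) on E'/F_{48358403664647} with a'=32757024472618, b'=10226357684901: accumulate tangent/chord ratios at Q'+S and P'+S'.
f_P(D_Q)/f_Q(D_P) = 17739861161222 + 43724206335383*t + 12927606859026*t^2.
e_{19}(P,Q) = (17739861161222 + 43724206335383*t + 12927606859026*t^2)^{13} = 23067912323173 + 43811502096349*t + 41520753797294*t^2.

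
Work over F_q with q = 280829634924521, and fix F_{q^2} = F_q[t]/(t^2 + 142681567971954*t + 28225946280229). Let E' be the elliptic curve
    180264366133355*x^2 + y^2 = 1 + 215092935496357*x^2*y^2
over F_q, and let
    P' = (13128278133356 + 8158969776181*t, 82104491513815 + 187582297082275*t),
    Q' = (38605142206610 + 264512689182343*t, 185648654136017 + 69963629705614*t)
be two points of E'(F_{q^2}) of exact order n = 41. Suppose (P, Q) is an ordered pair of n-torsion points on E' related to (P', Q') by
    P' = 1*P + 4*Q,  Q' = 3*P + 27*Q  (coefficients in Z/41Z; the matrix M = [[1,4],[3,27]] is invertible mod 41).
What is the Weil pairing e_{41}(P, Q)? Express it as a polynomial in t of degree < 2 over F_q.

Under M = [[1,4],[3,27]] in GL_2(Z/41), e_{41}(P',Q') = e_{41}(P,Q)^(1*27-4*3 mod 41).
det M = 1*27 - 4*3 = 15 = 15 (mod 41); 15^{-1} = 11 (mod 41).
Edwards->Montgomery: u=(1+y)/(1-y), v=u/x -> 268545946257246v^2=u^3+92263355556741u^2+u; then x_W=131707675121510u+65892883604952: y^2=x^3+181719927081649*x+46230779122604.
Build f_{41,P'} and f_{41,Q'} via the 6-bit ladder of 41=101001_2; evaluate at shifted divisors; quotient in F_{280829634924521^2}.
Miller gives e_{41}(P',Q') = 120047753674354 + 201153017227797*t in F_{280829634924521^2}.
Hence e(P,Q) = 23702541295827 + 228463377618048*t in F_{280829634924521^2}^*.

23702541295827 + 228463377618048*t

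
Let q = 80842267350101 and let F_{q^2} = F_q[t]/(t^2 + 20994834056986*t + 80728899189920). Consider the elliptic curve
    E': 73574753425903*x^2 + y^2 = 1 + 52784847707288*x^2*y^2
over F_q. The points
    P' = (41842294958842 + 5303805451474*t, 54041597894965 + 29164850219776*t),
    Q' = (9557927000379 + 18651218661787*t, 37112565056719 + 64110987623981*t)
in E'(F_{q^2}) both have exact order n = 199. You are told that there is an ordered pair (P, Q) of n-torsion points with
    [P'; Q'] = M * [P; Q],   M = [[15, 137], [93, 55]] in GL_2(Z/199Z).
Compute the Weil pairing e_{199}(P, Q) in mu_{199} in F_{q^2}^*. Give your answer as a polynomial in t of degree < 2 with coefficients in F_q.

38780839772733 + 34386899392774*t

Alternating bilinearity on E[199] (values in mu_{199} in F_{80842267350101^2}) gives e(P',Q') = e(P,Q)^det(M).
det M = 15*55 - 137*93 = -11916 = 24 (mod 199); 24^{-1} = 141 (mod 199).
Map (x,y)_Ed via u=(1+y)/(1-y), v=(1+y)/((1-y)x) to Montgomery A=40414282956231,B=53436989472636; then to (a',b')=(72138352508050,69537410845207).
8-bit Miller (11000111) on E'/F_{80842267350101} with a'=72138352508050, b'=69537410845207: accumulate tangent/chord ratios at Q'+S and P'+S'.
f_P(D_Q)/f_Q(D_P) = 44283599780683 + 27295045947281*t.
Raise to 141: e(P,Q) = 38780839772733 + 34386899392774*t in mu_{199}.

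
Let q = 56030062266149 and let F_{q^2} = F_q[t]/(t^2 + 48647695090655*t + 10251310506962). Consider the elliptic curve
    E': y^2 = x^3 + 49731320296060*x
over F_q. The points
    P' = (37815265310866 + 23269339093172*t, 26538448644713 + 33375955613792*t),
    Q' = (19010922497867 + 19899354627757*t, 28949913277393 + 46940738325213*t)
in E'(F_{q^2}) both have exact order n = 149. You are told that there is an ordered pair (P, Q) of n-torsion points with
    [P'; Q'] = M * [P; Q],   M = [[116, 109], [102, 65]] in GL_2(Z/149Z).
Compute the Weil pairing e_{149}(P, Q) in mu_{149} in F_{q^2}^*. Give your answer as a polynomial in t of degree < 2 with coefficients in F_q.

21570638344503 + 43994733947221*t

Under M = [[116,109],[102,65]] in GL_2(Z/149), e_{149}(P',Q') = e_{149}(P,Q)^(116*65-109*102 mod 149).
det M = 116*65 - 109*102 = -3578 = 147 (mod 149); 147^{-1} = 74 (mod 149).
Miller loop for e_{149} over F_{56030062266149^2}: bits of 149 = 10010101; 7 double steps + 3 add steps, l/v at each.
Miller gives e_{149}(P',Q') = 14883993397879 + 50353998030143*t in F_{56030062266149^2}.
Thus e_{149}(P,Q) = 21570638344503 + 43994733947221*t.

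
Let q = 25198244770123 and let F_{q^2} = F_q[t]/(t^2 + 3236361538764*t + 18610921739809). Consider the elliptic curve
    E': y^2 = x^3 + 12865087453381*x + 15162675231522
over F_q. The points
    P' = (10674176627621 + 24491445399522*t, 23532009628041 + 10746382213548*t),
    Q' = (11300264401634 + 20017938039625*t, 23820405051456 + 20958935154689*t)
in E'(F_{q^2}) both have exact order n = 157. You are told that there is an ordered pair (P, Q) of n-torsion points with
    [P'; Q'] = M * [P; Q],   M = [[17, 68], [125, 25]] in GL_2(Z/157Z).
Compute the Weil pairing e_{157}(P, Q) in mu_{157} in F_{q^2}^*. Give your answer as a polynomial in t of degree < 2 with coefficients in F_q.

20272967380318 + 5033284220005*t

e_{157} is bilinear + alternating on E[157], so e_{157}(17*P + 68*Q, 125*P + 25*Q) = e_{157}(P,Q)^(17*25-68*125).
17*25 - 68*125 = -8075; reduced mod 157: det = 89, inverse 30.
8-bit Miller (10011101) on E'/F_{25198244770123} with a'=12865087453381, b'=15162675231522: accumulate tangent/chord ratios at Q'+S and P'+S'.
f_P(D_Q)/f_Q(D_P) = 24460738084064 + 22731183712667*t.
Thus e_{157}(P,Q) = 20272967380318 + 5033284220005*t.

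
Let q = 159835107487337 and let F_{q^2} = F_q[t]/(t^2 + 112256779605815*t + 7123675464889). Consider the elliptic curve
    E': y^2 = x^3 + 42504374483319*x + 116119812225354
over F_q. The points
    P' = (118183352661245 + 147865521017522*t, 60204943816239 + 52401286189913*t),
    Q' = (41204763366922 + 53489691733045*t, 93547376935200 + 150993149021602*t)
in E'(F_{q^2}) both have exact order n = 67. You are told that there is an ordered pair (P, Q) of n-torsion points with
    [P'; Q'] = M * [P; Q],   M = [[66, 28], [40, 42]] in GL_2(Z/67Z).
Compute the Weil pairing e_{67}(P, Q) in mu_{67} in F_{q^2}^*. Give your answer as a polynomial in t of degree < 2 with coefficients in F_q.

127717099526848 + 100570887458401*t

e_{67} is bilinear + alternating on E[67], so e_{67}(66*P + 28*Q, 40*P + 42*Q) = e_{67}(P,Q)^(66*42-28*40).
So e_{67}(P,Q) = e_{67}(P',Q')^{32}, since 44*32 = 1 mod 67.
7-bit Miller (1000011) on E'/F_{159835107487337} with a'=42504374483319, b'=116119812225354: accumulate tangent/chord ratios at Q'+S and P'+S'.
f_P(D_Q)/f_Q(D_P) = 153128175005374 + 56946325898967*t.
Thus e_{67}(P,Q) = 127717099526848 + 100570887458401*t.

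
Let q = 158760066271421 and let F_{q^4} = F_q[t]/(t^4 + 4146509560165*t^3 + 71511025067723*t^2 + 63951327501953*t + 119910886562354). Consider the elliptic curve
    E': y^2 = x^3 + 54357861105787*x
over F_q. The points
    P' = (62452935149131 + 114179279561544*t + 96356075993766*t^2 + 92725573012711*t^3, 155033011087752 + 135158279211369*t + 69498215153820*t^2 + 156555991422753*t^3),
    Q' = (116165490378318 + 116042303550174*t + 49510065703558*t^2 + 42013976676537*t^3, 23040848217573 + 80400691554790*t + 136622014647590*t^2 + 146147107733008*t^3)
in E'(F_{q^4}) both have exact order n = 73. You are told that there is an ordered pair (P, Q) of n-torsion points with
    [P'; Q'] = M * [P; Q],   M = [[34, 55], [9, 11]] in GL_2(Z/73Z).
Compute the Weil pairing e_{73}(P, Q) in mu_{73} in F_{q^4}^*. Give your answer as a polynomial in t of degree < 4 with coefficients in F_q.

e_{73} is bilinear + alternating on E[73], so e_{73}(34*P + 55*Q, 9*P + 11*Q) = e_{73}(P,Q)^(34*11-55*9).
Hence e(P,Q) = e(P',Q')^{38} where 38 = 25^{-1} mod 73.
Build f_{73,P'} and f_{73,Q'} via the 7-bit ladder of 73=1001001_2; evaluate at shifted divisors; quotient in F_{158760066271421^4}.
The quotient is 71210710183057 + 108925435195730*t + 39025455857947*t^2 + 111405770028637*t^3.
e_{73}(P,Q) = (71210710183057 + 108925435195730*t + 39025455857947*t^2 + 111405770028637*t^3)^{38} = 16406785256531 + 59222123189613*t + 119472008697336*t^2 + 61503554390540*t^3.

16406785256531 + 59222123189613*t + 119472008697336*t^2 + 61503554390540*t^3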